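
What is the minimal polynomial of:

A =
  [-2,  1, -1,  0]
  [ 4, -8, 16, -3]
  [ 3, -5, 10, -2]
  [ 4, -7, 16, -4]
x^3 + 3*x^2 + 3*x + 1

The characteristic polynomial is χ_A(x) = (x + 1)^4, so the eigenvalues are known. The minimal polynomial is
  m_A(x) = Π_λ (x − λ)^{k_λ}
where k_λ is the size of the *largest* Jordan block for λ (equivalently, the smallest k with (A − λI)^k v = 0 for every generalised eigenvector v of λ).

  λ = -1: largest Jordan block has size 3, contributing (x + 1)^3

So m_A(x) = (x + 1)^3 = x^3 + 3*x^2 + 3*x + 1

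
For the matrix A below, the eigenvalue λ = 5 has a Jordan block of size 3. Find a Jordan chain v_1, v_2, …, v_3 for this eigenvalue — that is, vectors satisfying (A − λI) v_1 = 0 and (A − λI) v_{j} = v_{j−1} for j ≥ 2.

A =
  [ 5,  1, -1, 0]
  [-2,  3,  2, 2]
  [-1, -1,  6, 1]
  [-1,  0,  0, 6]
A Jordan chain for λ = 5 of length 3:
v_1 = (-1, 0, 0, -1)ᵀ
v_2 = (0, -2, -1, -1)ᵀ
v_3 = (1, 0, 0, 0)ᵀ

Let N = A − (5)·I. We want v_3 with N^3 v_3 = 0 but N^2 v_3 ≠ 0; then v_{j-1} := N · v_j for j = 3, …, 2.

Pick v_3 = (1, 0, 0, 0)ᵀ.
Then v_2 = N · v_3 = (0, -2, -1, -1)ᵀ.
Then v_1 = N · v_2 = (-1, 0, 0, -1)ᵀ.

Sanity check: (A − (5)·I) v_1 = (0, 0, 0, 0)ᵀ = 0. ✓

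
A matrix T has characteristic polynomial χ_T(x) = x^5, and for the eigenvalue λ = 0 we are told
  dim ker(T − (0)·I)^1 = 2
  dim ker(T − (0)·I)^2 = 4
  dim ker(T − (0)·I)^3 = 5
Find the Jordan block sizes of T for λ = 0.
Block sizes for λ = 0: [3, 2]

From the dimensions of kernels of powers, the number of Jordan blocks of size at least j is d_j − d_{j−1} where d_j = dim ker(N^j) (with d_0 = 0). Computing the differences gives [2, 2, 1].
The number of blocks of size exactly k is (#blocks of size ≥ k) − (#blocks of size ≥ k + 1), so the partition is: 1 block(s) of size 2, 1 block(s) of size 3.
In nonincreasing order the block sizes are [3, 2].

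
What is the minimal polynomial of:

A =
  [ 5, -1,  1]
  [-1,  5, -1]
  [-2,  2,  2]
x^2 - 8*x + 16

The characteristic polynomial is χ_A(x) = (x - 4)^3, so the eigenvalues are known. The minimal polynomial is
  m_A(x) = Π_λ (x − λ)^{k_λ}
where k_λ is the size of the *largest* Jordan block for λ (equivalently, the smallest k with (A − λI)^k v = 0 for every generalised eigenvector v of λ).

  λ = 4: largest Jordan block has size 2, contributing (x − 4)^2

So m_A(x) = (x - 4)^2 = x^2 - 8*x + 16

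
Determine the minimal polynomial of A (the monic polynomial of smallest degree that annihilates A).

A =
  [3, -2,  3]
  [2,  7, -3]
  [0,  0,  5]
x^2 - 10*x + 25

The characteristic polynomial is χ_A(x) = (x - 5)^3, so the eigenvalues are known. The minimal polynomial is
  m_A(x) = Π_λ (x − λ)^{k_λ}
where k_λ is the size of the *largest* Jordan block for λ (equivalently, the smallest k with (A − λI)^k v = 0 for every generalised eigenvector v of λ).

  λ = 5: largest Jordan block has size 2, contributing (x − 5)^2

So m_A(x) = (x - 5)^2 = x^2 - 10*x + 25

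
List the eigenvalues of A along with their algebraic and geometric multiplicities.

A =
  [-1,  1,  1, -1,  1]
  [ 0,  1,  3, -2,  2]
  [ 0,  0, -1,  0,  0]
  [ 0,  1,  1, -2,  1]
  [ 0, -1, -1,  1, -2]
λ = -1: alg = 5, geom = 3

Step 1 — factor the characteristic polynomial to read off the algebraic multiplicities:
  χ_A(x) = (x + 1)^5

Step 2 — compute geometric multiplicities via the rank-nullity identity g(λ) = n − rank(A − λI):
  rank(A − (-1)·I) = 2, so dim ker(A − (-1)·I) = n − 2 = 3

Summary:
  λ = -1: algebraic multiplicity = 5, geometric multiplicity = 3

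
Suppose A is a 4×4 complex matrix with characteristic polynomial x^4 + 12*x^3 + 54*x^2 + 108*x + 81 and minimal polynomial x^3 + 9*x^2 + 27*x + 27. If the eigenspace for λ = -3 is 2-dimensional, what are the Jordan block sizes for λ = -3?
Block sizes for λ = -3: [3, 1]

Step 1 — from the characteristic polynomial, algebraic multiplicity of λ = -3 is 4. From dim ker(A − (-3)·I) = 2, there are exactly 2 Jordan blocks for λ = -3.
Step 2 — from the minimal polynomial, the factor (x + 3)^3 tells us the largest block for λ = -3 has size 3.
Step 3 — with total size 4, 2 blocks, and largest block 3, the block sizes (in nonincreasing order) are [3, 1].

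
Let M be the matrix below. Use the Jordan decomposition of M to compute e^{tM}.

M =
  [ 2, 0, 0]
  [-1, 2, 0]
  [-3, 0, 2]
e^{tM} =
  [exp(2*t), 0, 0]
  [-t*exp(2*t), exp(2*t), 0]
  [-3*t*exp(2*t), 0, exp(2*t)]

Strategy: write M = P · J · P⁻¹ where J is a Jordan canonical form, so e^{tM} = P · e^{tJ} · P⁻¹, and e^{tJ} can be computed block-by-block.

M has Jordan form
J =
  [2, 1, 0]
  [0, 2, 0]
  [0, 0, 2]
(up to reordering of blocks).

Per-block formulas:
  For a 1×1 block at λ = 2: exp(t · [2]) = [e^(2t)].
  For a 2×2 Jordan block J_2(2): exp(t · J_2(2)) = e^(2t)·(I + t·N), where N is the 2×2 nilpotent shift.

After assembling e^{tJ} and conjugating by P, we get:

e^{tM} =
  [exp(2*t), 0, 0]
  [-t*exp(2*t), exp(2*t), 0]
  [-3*t*exp(2*t), 0, exp(2*t)]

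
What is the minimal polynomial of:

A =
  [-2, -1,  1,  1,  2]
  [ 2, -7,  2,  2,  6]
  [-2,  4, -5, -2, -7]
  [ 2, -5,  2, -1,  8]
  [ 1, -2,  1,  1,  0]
x^3 + 9*x^2 + 27*x + 27

The characteristic polynomial is χ_A(x) = (x + 3)^5, so the eigenvalues are known. The minimal polynomial is
  m_A(x) = Π_λ (x − λ)^{k_λ}
where k_λ is the size of the *largest* Jordan block for λ (equivalently, the smallest k with (A − λI)^k v = 0 for every generalised eigenvector v of λ).

  λ = -3: largest Jordan block has size 3, contributing (x + 3)^3

So m_A(x) = (x + 3)^3 = x^3 + 9*x^2 + 27*x + 27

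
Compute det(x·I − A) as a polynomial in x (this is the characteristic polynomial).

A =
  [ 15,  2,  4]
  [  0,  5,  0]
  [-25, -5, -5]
x^3 - 15*x^2 + 75*x - 125

Expanding det(x·I − A) (e.g. by cofactor expansion or by noting that A is similar to its Jordan form J, which has the same characteristic polynomial as A) gives
  χ_A(x) = x^3 - 15*x^2 + 75*x - 125
which factors as (x - 5)^3. The eigenvalues (with algebraic multiplicities) are λ = 5 with multiplicity 3.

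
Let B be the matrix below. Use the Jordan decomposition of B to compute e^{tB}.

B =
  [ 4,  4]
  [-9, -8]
e^{tB} =
  [6*t*exp(-2*t) + exp(-2*t), 4*t*exp(-2*t)]
  [-9*t*exp(-2*t), -6*t*exp(-2*t) + exp(-2*t)]

Strategy: write B = P · J · P⁻¹ where J is a Jordan canonical form, so e^{tB} = P · e^{tJ} · P⁻¹, and e^{tJ} can be computed block-by-block.

B has Jordan form
J =
  [-2,  1]
  [ 0, -2]
(up to reordering of blocks).

Per-block formulas:
  For a 2×2 Jordan block J_2(-2): exp(t · J_2(-2)) = e^(-2t)·(I + t·N), where N is the 2×2 nilpotent shift.

After assembling e^{tJ} and conjugating by P, we get:

e^{tB} =
  [6*t*exp(-2*t) + exp(-2*t), 4*t*exp(-2*t)]
  [-9*t*exp(-2*t), -6*t*exp(-2*t) + exp(-2*t)]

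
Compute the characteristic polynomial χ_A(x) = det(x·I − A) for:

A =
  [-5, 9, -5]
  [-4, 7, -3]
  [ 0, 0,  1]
x^3 - 3*x^2 + 3*x - 1

Expanding det(x·I − A) (e.g. by cofactor expansion or by noting that A is similar to its Jordan form J, which has the same characteristic polynomial as A) gives
  χ_A(x) = x^3 - 3*x^2 + 3*x - 1
which factors as (x - 1)^3. The eigenvalues (with algebraic multiplicities) are λ = 1 with multiplicity 3.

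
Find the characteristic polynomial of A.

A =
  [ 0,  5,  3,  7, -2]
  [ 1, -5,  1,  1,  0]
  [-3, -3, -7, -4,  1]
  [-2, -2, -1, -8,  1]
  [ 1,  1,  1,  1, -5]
x^5 + 25*x^4 + 250*x^3 + 1250*x^2 + 3125*x + 3125

Expanding det(x·I − A) (e.g. by cofactor expansion or by noting that A is similar to its Jordan form J, which has the same characteristic polynomial as A) gives
  χ_A(x) = x^5 + 25*x^4 + 250*x^3 + 1250*x^2 + 3125*x + 3125
which factors as (x + 5)^5. The eigenvalues (with algebraic multiplicities) are λ = -5 with multiplicity 5.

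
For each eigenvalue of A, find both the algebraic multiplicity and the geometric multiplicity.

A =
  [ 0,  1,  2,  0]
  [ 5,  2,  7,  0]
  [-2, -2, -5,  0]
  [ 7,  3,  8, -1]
λ = -1: alg = 4, geom = 2

Step 1 — factor the characteristic polynomial to read off the algebraic multiplicities:
  χ_A(x) = (x + 1)^4

Step 2 — compute geometric multiplicities via the rank-nullity identity g(λ) = n − rank(A − λI):
  rank(A − (-1)·I) = 2, so dim ker(A − (-1)·I) = n − 2 = 2

Summary:
  λ = -1: algebraic multiplicity = 4, geometric multiplicity = 2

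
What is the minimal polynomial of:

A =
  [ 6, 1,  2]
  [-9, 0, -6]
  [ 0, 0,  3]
x^2 - 6*x + 9

The characteristic polynomial is χ_A(x) = (x - 3)^3, so the eigenvalues are known. The minimal polynomial is
  m_A(x) = Π_λ (x − λ)^{k_λ}
where k_λ is the size of the *largest* Jordan block for λ (equivalently, the smallest k with (A − λI)^k v = 0 for every generalised eigenvector v of λ).

  λ = 3: largest Jordan block has size 2, contributing (x − 3)^2

So m_A(x) = (x - 3)^2 = x^2 - 6*x + 9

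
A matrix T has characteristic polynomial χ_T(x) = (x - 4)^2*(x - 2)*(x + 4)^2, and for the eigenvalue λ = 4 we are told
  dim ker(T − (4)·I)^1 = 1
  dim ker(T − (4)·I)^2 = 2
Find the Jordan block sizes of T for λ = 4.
Block sizes for λ = 4: [2]

From the dimensions of kernels of powers, the number of Jordan blocks of size at least j is d_j − d_{j−1} where d_j = dim ker(N^j) (with d_0 = 0). Computing the differences gives [1, 1].
The number of blocks of size exactly k is (#blocks of size ≥ k) − (#blocks of size ≥ k + 1), so the partition is: 1 block(s) of size 2.
In nonincreasing order the block sizes are [2].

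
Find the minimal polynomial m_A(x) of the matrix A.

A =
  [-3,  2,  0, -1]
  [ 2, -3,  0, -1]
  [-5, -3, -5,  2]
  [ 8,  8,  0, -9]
x^2 + 10*x + 25

The characteristic polynomial is χ_A(x) = (x + 5)^4, so the eigenvalues are known. The minimal polynomial is
  m_A(x) = Π_λ (x − λ)^{k_λ}
where k_λ is the size of the *largest* Jordan block for λ (equivalently, the smallest k with (A − λI)^k v = 0 for every generalised eigenvector v of λ).

  λ = -5: largest Jordan block has size 2, contributing (x + 5)^2

So m_A(x) = (x + 5)^2 = x^2 + 10*x + 25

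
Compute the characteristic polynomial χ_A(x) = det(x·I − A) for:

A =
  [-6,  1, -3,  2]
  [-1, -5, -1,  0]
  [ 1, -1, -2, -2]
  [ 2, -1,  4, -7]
x^4 + 20*x^3 + 150*x^2 + 500*x + 625

Expanding det(x·I − A) (e.g. by cofactor expansion or by noting that A is similar to its Jordan form J, which has the same characteristic polynomial as A) gives
  χ_A(x) = x^4 + 20*x^3 + 150*x^2 + 500*x + 625
which factors as (x + 5)^4. The eigenvalues (with algebraic multiplicities) are λ = -5 with multiplicity 4.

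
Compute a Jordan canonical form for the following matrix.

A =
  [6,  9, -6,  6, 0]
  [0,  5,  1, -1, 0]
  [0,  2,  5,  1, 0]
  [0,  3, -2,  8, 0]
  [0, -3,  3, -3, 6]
J_3(6) ⊕ J_1(6) ⊕ J_1(6)

The characteristic polynomial is
  det(x·I − A) = x^5 - 30*x^4 + 360*x^3 - 2160*x^2 + 6480*x - 7776 = (x - 6)^5

Eigenvalues and multiplicities (the geometric multiplicity of λ is n − rank(A − λI), which equals the number of Jordan blocks for λ):
  λ = 6: algebraic multiplicity = 5, geometric multiplicity = 3

Determining the block sizes for each eigenvalue:
  λ = 6: with am = 5 and gm = 3, the partition is not yet determined (e.g. several partitions of 5 into 3 parts exist). Let N = A − (6)·I. Computing rank(N^1) = 2, rank(N^2) = 1, rank(N^3) = 0; the number of blocks of size ≥ j is rank(N^{j−1}) − rank(N^j), giving [3, 1, 1]. So we have 1 block(s) of size 3, 2 block(s) of size 1 → block sizes [3, 1, 1]

Assembling the blocks gives a Jordan form
J =
  [6, 1, 0, 0, 0]
  [0, 6, 1, 0, 0]
  [0, 0, 6, 0, 0]
  [0, 0, 0, 6, 0]
  [0, 0, 0, 0, 6]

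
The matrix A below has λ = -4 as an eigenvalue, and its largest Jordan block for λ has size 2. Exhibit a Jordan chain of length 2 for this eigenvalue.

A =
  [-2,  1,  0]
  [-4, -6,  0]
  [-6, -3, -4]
A Jordan chain for λ = -4 of length 2:
v_1 = (2, -4, -6)ᵀ
v_2 = (1, 0, 0)ᵀ

Let N = A − (-4)·I. We want v_2 with N^2 v_2 = 0 but N^1 v_2 ≠ 0; then v_{j-1} := N · v_j for j = 2, …, 2.

Pick v_2 = (1, 0, 0)ᵀ.
Then v_1 = N · v_2 = (2, -4, -6)ᵀ.

Sanity check: (A − (-4)·I) v_1 = (0, 0, 0)ᵀ = 0. ✓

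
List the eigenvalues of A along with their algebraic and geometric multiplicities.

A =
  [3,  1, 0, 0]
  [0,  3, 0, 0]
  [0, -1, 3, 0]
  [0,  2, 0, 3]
λ = 3: alg = 4, geom = 3

Step 1 — factor the characteristic polynomial to read off the algebraic multiplicities:
  χ_A(x) = (x - 3)^4

Step 2 — compute geometric multiplicities via the rank-nullity identity g(λ) = n − rank(A − λI):
  rank(A − (3)·I) = 1, so dim ker(A − (3)·I) = n − 1 = 3

Summary:
  λ = 3: algebraic multiplicity = 4, geometric multiplicity = 3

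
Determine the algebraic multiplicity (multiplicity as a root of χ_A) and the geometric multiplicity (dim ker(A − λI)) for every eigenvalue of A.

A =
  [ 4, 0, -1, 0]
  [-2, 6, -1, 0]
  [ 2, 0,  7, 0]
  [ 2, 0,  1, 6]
λ = 5: alg = 1, geom = 1; λ = 6: alg = 3, geom = 3

Step 1 — factor the characteristic polynomial to read off the algebraic multiplicities:
  χ_A(x) = (x - 6)^3*(x - 5)

Step 2 — compute geometric multiplicities via the rank-nullity identity g(λ) = n − rank(A − λI):
  rank(A − (5)·I) = 3, so dim ker(A − (5)·I) = n − 3 = 1
  rank(A − (6)·I) = 1, so dim ker(A − (6)·I) = n − 1 = 3

Summary:
  λ = 5: algebraic multiplicity = 1, geometric multiplicity = 1
  λ = 6: algebraic multiplicity = 3, geometric multiplicity = 3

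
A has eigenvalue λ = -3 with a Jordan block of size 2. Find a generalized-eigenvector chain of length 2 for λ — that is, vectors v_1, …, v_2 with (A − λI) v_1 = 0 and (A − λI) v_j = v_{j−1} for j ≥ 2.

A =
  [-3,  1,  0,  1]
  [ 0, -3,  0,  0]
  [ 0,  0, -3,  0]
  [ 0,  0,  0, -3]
A Jordan chain for λ = -3 of length 2:
v_1 = (1, 0, 0, 0)ᵀ
v_2 = (0, 1, 0, 0)ᵀ

Let N = A − (-3)·I. We want v_2 with N^2 v_2 = 0 but N^1 v_2 ≠ 0; then v_{j-1} := N · v_j for j = 2, …, 2.

Pick v_2 = (0, 1, 0, 0)ᵀ.
Then v_1 = N · v_2 = (1, 0, 0, 0)ᵀ.

Sanity check: (A − (-3)·I) v_1 = (0, 0, 0, 0)ᵀ = 0. ✓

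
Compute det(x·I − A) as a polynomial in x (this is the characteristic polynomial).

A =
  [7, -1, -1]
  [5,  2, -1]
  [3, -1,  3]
x^3 - 12*x^2 + 48*x - 64

Expanding det(x·I − A) (e.g. by cofactor expansion or by noting that A is similar to its Jordan form J, which has the same characteristic polynomial as A) gives
  χ_A(x) = x^3 - 12*x^2 + 48*x - 64
which factors as (x - 4)^3. The eigenvalues (with algebraic multiplicities) are λ = 4 with multiplicity 3.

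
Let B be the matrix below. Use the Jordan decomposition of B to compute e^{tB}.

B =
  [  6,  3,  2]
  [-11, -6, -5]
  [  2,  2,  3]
e^{tB} =
  [-2*t^2*exp(t) + 5*t*exp(t) + exp(t), -t^2*exp(t) + 3*t*exp(t), -t^2*exp(t)/2 + 2*t*exp(t)]
  [6*t^2*exp(t) - 11*t*exp(t), 3*t^2*exp(t) - 7*t*exp(t) + exp(t), 3*t^2*exp(t)/2 - 5*t*exp(t)]
  [-4*t^2*exp(t) + 2*t*exp(t), -2*t^2*exp(t) + 2*t*exp(t), -t^2*exp(t) + 2*t*exp(t) + exp(t)]

Strategy: write B = P · J · P⁻¹ where J is a Jordan canonical form, so e^{tB} = P · e^{tJ} · P⁻¹, and e^{tJ} can be computed block-by-block.

B has Jordan form
J =
  [1, 1, 0]
  [0, 1, 1]
  [0, 0, 1]
(up to reordering of blocks).

Per-block formulas:
  For a 3×3 Jordan block J_3(1): exp(t · J_3(1)) = e^(1t)·(I + t·N + (t^2/2)·N^2), where N is the 3×3 nilpotent shift.

After assembling e^{tJ} and conjugating by P, we get:

e^{tB} =
  [-2*t^2*exp(t) + 5*t*exp(t) + exp(t), -t^2*exp(t) + 3*t*exp(t), -t^2*exp(t)/2 + 2*t*exp(t)]
  [6*t^2*exp(t) - 11*t*exp(t), 3*t^2*exp(t) - 7*t*exp(t) + exp(t), 3*t^2*exp(t)/2 - 5*t*exp(t)]
  [-4*t^2*exp(t) + 2*t*exp(t), -2*t^2*exp(t) + 2*t*exp(t), -t^2*exp(t) + 2*t*exp(t) + exp(t)]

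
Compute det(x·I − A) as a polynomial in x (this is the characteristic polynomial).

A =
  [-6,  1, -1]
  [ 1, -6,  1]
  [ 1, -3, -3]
x^3 + 15*x^2 + 75*x + 125

Expanding det(x·I − A) (e.g. by cofactor expansion or by noting that A is similar to its Jordan form J, which has the same characteristic polynomial as A) gives
  χ_A(x) = x^3 + 15*x^2 + 75*x + 125
which factors as (x + 5)^3. The eigenvalues (with algebraic multiplicities) are λ = -5 with multiplicity 3.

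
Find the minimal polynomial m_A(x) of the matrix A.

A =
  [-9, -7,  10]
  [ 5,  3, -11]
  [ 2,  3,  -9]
x^3 + 15*x^2 + 75*x + 125

The characteristic polynomial is χ_A(x) = (x + 5)^3, so the eigenvalues are known. The minimal polynomial is
  m_A(x) = Π_λ (x − λ)^{k_λ}
where k_λ is the size of the *largest* Jordan block for λ (equivalently, the smallest k with (A − λI)^k v = 0 for every generalised eigenvector v of λ).

  λ = -5: largest Jordan block has size 3, contributing (x + 5)^3

So m_A(x) = (x + 5)^3 = x^3 + 15*x^2 + 75*x + 125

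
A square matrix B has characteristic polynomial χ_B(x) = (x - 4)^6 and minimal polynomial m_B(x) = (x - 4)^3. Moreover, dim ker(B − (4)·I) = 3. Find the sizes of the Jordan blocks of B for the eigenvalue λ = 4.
Block sizes for λ = 4: [3, 2, 1]

Step 1 — from the characteristic polynomial, algebraic multiplicity of λ = 4 is 6. From dim ker(B − (4)·I) = 3, there are exactly 3 Jordan blocks for λ = 4.
Step 2 — from the minimal polynomial, the factor (x − 4)^3 tells us the largest block for λ = 4 has size 3.
Step 3 — with total size 6, 3 blocks, and largest block 3, the block sizes (in nonincreasing order) are [3, 2, 1].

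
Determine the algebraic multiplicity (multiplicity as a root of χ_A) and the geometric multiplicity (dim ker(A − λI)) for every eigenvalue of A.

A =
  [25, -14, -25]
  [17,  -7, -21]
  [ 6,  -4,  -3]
λ = 5: alg = 3, geom = 1

Step 1 — factor the characteristic polynomial to read off the algebraic multiplicities:
  χ_A(x) = (x - 5)^3

Step 2 — compute geometric multiplicities via the rank-nullity identity g(λ) = n − rank(A − λI):
  rank(A − (5)·I) = 2, so dim ker(A − (5)·I) = n − 2 = 1

Summary:
  λ = 5: algebraic multiplicity = 3, geometric multiplicity = 1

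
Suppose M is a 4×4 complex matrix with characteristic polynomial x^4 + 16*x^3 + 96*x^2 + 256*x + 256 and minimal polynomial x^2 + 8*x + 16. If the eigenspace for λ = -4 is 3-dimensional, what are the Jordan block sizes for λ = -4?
Block sizes for λ = -4: [2, 1, 1]

Step 1 — from the characteristic polynomial, algebraic multiplicity of λ = -4 is 4. From dim ker(M − (-4)·I) = 3, there are exactly 3 Jordan blocks for λ = -4.
Step 2 — from the minimal polynomial, the factor (x + 4)^2 tells us the largest block for λ = -4 has size 2.
Step 3 — with total size 4, 3 blocks, and largest block 2, the block sizes (in nonincreasing order) are [2, 1, 1].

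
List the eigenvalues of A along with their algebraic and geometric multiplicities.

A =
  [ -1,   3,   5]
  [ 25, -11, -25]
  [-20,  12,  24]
λ = 4: alg = 3, geom = 2

Step 1 — factor the characteristic polynomial to read off the algebraic multiplicities:
  χ_A(x) = (x - 4)^3

Step 2 — compute geometric multiplicities via the rank-nullity identity g(λ) = n − rank(A − λI):
  rank(A − (4)·I) = 1, so dim ker(A − (4)·I) = n − 1 = 2

Summary:
  λ = 4: algebraic multiplicity = 3, geometric multiplicity = 2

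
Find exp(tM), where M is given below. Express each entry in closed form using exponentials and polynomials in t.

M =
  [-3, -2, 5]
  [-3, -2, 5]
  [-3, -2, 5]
e^{tM} =
  [1 - 3*t, -2*t, 5*t]
  [-3*t, 1 - 2*t, 5*t]
  [-3*t, -2*t, 5*t + 1]

Strategy: write M = P · J · P⁻¹ where J is a Jordan canonical form, so e^{tM} = P · e^{tJ} · P⁻¹, and e^{tJ} can be computed block-by-block.

M has Jordan form
J =
  [0, 1, 0]
  [0, 0, 0]
  [0, 0, 0]
(up to reordering of blocks).

Per-block formulas:
  For a 2×2 Jordan block J_2(0): exp(t · J_2(0)) = e^(0t)·(I + t·N), where N is the 2×2 nilpotent shift.
  For a 1×1 block at λ = 0: exp(t · [0]) = [e^(0t)].

After assembling e^{tJ} and conjugating by P, we get:

e^{tM} =
  [1 - 3*t, -2*t, 5*t]
  [-3*t, 1 - 2*t, 5*t]
  [-3*t, -2*t, 5*t + 1]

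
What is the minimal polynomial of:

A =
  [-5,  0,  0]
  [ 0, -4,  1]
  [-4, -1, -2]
x^3 + 11*x^2 + 39*x + 45

The characteristic polynomial is χ_A(x) = (x + 3)^2*(x + 5), so the eigenvalues are known. The minimal polynomial is
  m_A(x) = Π_λ (x − λ)^{k_λ}
where k_λ is the size of the *largest* Jordan block for λ (equivalently, the smallest k with (A − λI)^k v = 0 for every generalised eigenvector v of λ).

  λ = -5: largest Jordan block has size 1, contributing (x + 5)
  λ = -3: largest Jordan block has size 2, contributing (x + 3)^2

So m_A(x) = (x + 3)^2*(x + 5) = x^3 + 11*x^2 + 39*x + 45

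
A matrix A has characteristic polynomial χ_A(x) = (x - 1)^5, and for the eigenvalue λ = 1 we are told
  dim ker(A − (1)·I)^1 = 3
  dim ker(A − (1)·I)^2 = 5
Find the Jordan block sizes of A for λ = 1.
Block sizes for λ = 1: [2, 2, 1]

From the dimensions of kernels of powers, the number of Jordan blocks of size at least j is d_j − d_{j−1} where d_j = dim ker(N^j) (with d_0 = 0). Computing the differences gives [3, 2].
The number of blocks of size exactly k is (#blocks of size ≥ k) − (#blocks of size ≥ k + 1), so the partition is: 1 block(s) of size 1, 2 block(s) of size 2.
In nonincreasing order the block sizes are [2, 2, 1].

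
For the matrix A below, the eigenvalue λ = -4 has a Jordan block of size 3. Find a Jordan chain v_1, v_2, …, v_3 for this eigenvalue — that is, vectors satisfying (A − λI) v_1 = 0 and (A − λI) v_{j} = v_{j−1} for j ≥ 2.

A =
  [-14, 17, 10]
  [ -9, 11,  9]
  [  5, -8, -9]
A Jordan chain for λ = -4 of length 3:
v_1 = (-3, 0, -3)ᵀ
v_2 = (-10, -9, 5)ᵀ
v_3 = (1, 0, 0)ᵀ

Let N = A − (-4)·I. We want v_3 with N^3 v_3 = 0 but N^2 v_3 ≠ 0; then v_{j-1} := N · v_j for j = 3, …, 2.

Pick v_3 = (1, 0, 0)ᵀ.
Then v_2 = N · v_3 = (-10, -9, 5)ᵀ.
Then v_1 = N · v_2 = (-3, 0, -3)ᵀ.

Sanity check: (A − (-4)·I) v_1 = (0, 0, 0)ᵀ = 0. ✓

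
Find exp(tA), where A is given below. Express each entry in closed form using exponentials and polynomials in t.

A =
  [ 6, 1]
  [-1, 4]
e^{tA} =
  [t*exp(5*t) + exp(5*t), t*exp(5*t)]
  [-t*exp(5*t), -t*exp(5*t) + exp(5*t)]

Strategy: write A = P · J · P⁻¹ where J is a Jordan canonical form, so e^{tA} = P · e^{tJ} · P⁻¹, and e^{tJ} can be computed block-by-block.

A has Jordan form
J =
  [5, 1]
  [0, 5]
(up to reordering of blocks).

Per-block formulas:
  For a 2×2 Jordan block J_2(5): exp(t · J_2(5)) = e^(5t)·(I + t·N), where N is the 2×2 nilpotent shift.

After assembling e^{tJ} and conjugating by P, we get:

e^{tA} =
  [t*exp(5*t) + exp(5*t), t*exp(5*t)]
  [-t*exp(5*t), -t*exp(5*t) + exp(5*t)]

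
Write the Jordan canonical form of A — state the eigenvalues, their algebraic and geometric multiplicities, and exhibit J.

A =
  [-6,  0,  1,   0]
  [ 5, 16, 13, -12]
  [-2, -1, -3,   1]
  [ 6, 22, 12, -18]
J_3(-5) ⊕ J_1(4)

The characteristic polynomial is
  det(x·I − A) = x^4 + 11*x^3 + 15*x^2 - 175*x - 500 = (x - 4)*(x + 5)^3

Eigenvalues and multiplicities (the geometric multiplicity of λ is n − rank(A − λI), which equals the number of Jordan blocks for λ):
  λ = -5: algebraic multiplicity = 3, geometric multiplicity = 1
  λ = 4: algebraic multiplicity = 1, geometric multiplicity = 1

Determining the block sizes for each eigenvalue:
  λ = -5: one block (gm = 1), so the single block has size am = 3 → block sizes [3]
  λ = 4: one block (gm = 1), so the single block has size am = 1 → block sizes [1]

Assembling the blocks gives a Jordan form
J =
  [-5,  1,  0, 0]
  [ 0, -5,  1, 0]
  [ 0,  0, -5, 0]
  [ 0,  0,  0, 4]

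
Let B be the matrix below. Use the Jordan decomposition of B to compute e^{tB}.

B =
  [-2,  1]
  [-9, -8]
e^{tB} =
  [3*t*exp(-5*t) + exp(-5*t), t*exp(-5*t)]
  [-9*t*exp(-5*t), -3*t*exp(-5*t) + exp(-5*t)]

Strategy: write B = P · J · P⁻¹ where J is a Jordan canonical form, so e^{tB} = P · e^{tJ} · P⁻¹, and e^{tJ} can be computed block-by-block.

B has Jordan form
J =
  [-5,  1]
  [ 0, -5]
(up to reordering of blocks).

Per-block formulas:
  For a 2×2 Jordan block J_2(-5): exp(t · J_2(-5)) = e^(-5t)·(I + t·N), where N is the 2×2 nilpotent shift.

After assembling e^{tJ} and conjugating by P, we get:

e^{tB} =
  [3*t*exp(-5*t) + exp(-5*t), t*exp(-5*t)]
  [-9*t*exp(-5*t), -3*t*exp(-5*t) + exp(-5*t)]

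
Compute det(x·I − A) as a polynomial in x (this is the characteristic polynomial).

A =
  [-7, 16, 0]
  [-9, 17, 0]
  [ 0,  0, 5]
x^3 - 15*x^2 + 75*x - 125

Expanding det(x·I − A) (e.g. by cofactor expansion or by noting that A is similar to its Jordan form J, which has the same characteristic polynomial as A) gives
  χ_A(x) = x^3 - 15*x^2 + 75*x - 125
which factors as (x - 5)^3. The eigenvalues (with algebraic multiplicities) are λ = 5 with multiplicity 3.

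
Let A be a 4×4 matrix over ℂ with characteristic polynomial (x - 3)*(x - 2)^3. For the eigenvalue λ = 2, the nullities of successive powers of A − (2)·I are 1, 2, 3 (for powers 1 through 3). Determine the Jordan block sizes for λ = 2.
Block sizes for λ = 2: [3]

From the dimensions of kernels of powers, the number of Jordan blocks of size at least j is d_j − d_{j−1} where d_j = dim ker(N^j) (with d_0 = 0). Computing the differences gives [1, 1, 1].
The number of blocks of size exactly k is (#blocks of size ≥ k) − (#blocks of size ≥ k + 1), so the partition is: 1 block(s) of size 3.
In nonincreasing order the block sizes are [3].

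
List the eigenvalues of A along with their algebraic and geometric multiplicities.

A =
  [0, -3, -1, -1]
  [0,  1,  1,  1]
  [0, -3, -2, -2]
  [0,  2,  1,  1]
λ = 0: alg = 4, geom = 2

Step 1 — factor the characteristic polynomial to read off the algebraic multiplicities:
  χ_A(x) = x^4

Step 2 — compute geometric multiplicities via the rank-nullity identity g(λ) = n − rank(A − λI):
  rank(A − (0)·I) = 2, so dim ker(A − (0)·I) = n − 2 = 2

Summary:
  λ = 0: algebraic multiplicity = 4, geometric multiplicity = 2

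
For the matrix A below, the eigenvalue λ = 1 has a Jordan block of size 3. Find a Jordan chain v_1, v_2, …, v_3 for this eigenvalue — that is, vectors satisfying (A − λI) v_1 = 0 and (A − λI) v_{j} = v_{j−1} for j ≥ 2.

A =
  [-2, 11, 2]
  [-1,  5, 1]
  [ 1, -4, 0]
A Jordan chain for λ = 1 of length 3:
v_1 = (3, 1, -1)ᵀ
v_2 = (11, 4, -4)ᵀ
v_3 = (0, 1, 0)ᵀ

Let N = A − (1)·I. We want v_3 with N^3 v_3 = 0 but N^2 v_3 ≠ 0; then v_{j-1} := N · v_j for j = 3, …, 2.

Pick v_3 = (0, 1, 0)ᵀ.
Then v_2 = N · v_3 = (11, 4, -4)ᵀ.
Then v_1 = N · v_2 = (3, 1, -1)ᵀ.

Sanity check: (A − (1)·I) v_1 = (0, 0, 0)ᵀ = 0. ✓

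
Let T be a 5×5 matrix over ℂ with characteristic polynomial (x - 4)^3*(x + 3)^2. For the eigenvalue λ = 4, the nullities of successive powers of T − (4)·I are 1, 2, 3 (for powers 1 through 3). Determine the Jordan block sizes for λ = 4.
Block sizes for λ = 4: [3]

From the dimensions of kernels of powers, the number of Jordan blocks of size at least j is d_j − d_{j−1} where d_j = dim ker(N^j) (with d_0 = 0). Computing the differences gives [1, 1, 1].
The number of blocks of size exactly k is (#blocks of size ≥ k) − (#blocks of size ≥ k + 1), so the partition is: 1 block(s) of size 3.
In nonincreasing order the block sizes are [3].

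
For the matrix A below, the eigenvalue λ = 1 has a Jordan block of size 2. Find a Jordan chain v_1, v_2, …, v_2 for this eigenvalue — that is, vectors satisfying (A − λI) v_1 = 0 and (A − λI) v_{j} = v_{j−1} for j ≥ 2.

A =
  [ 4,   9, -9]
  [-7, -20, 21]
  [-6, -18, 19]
A Jordan chain for λ = 1 of length 2:
v_1 = (3, -7, -6)ᵀ
v_2 = (1, 0, 0)ᵀ

Let N = A − (1)·I. We want v_2 with N^2 v_2 = 0 but N^1 v_2 ≠ 0; then v_{j-1} := N · v_j for j = 2, …, 2.

Pick v_2 = (1, 0, 0)ᵀ.
Then v_1 = N · v_2 = (3, -7, -6)ᵀ.

Sanity check: (A − (1)·I) v_1 = (0, 0, 0)ᵀ = 0. ✓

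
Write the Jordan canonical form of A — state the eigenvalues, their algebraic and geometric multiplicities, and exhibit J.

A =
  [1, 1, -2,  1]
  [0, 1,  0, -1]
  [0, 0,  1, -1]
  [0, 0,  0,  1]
J_3(1) ⊕ J_1(1)

The characteristic polynomial is
  det(x·I − A) = x^4 - 4*x^3 + 6*x^2 - 4*x + 1 = (x - 1)^4

Eigenvalues and multiplicities (the geometric multiplicity of λ is n − rank(A − λI), which equals the number of Jordan blocks for λ):
  λ = 1: algebraic multiplicity = 4, geometric multiplicity = 2

Determining the block sizes for each eigenvalue:
  λ = 1: with am = 4 and gm = 2, the partition is not yet determined (e.g. several partitions of 4 into 2 parts exist). Let N = A − (1)·I. Computing rank(N^1) = 2, rank(N^2) = 1, rank(N^3) = 0; the number of blocks of size ≥ j is rank(N^{j−1}) − rank(N^j), giving [2, 1, 1]. So we have 1 block(s) of size 3, 1 block(s) of size 1 → block sizes [3, 1]

Assembling the blocks gives a Jordan form
J =
  [1, 1, 0, 0]
  [0, 1, 1, 0]
  [0, 0, 1, 0]
  [0, 0, 0, 1]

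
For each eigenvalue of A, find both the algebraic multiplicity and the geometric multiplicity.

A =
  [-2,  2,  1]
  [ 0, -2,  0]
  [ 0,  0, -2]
λ = -2: alg = 3, geom = 2

Step 1 — factor the characteristic polynomial to read off the algebraic multiplicities:
  χ_A(x) = (x + 2)^3

Step 2 — compute geometric multiplicities via the rank-nullity identity g(λ) = n − rank(A − λI):
  rank(A − (-2)·I) = 1, so dim ker(A − (-2)·I) = n − 1 = 2

Summary:
  λ = -2: algebraic multiplicity = 3, geometric multiplicity = 2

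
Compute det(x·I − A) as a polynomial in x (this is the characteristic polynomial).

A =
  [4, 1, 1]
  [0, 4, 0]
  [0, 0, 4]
x^3 - 12*x^2 + 48*x - 64

Expanding det(x·I − A) (e.g. by cofactor expansion or by noting that A is similar to its Jordan form J, which has the same characteristic polynomial as A) gives
  χ_A(x) = x^3 - 12*x^2 + 48*x - 64
which factors as (x - 4)^3. The eigenvalues (with algebraic multiplicities) are λ = 4 with multiplicity 3.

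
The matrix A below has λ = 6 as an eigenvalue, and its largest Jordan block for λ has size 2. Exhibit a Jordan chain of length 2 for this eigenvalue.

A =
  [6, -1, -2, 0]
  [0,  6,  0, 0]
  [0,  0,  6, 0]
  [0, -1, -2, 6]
A Jordan chain for λ = 6 of length 2:
v_1 = (-1, 0, 0, -1)ᵀ
v_2 = (0, 1, 0, 0)ᵀ

Let N = A − (6)·I. We want v_2 with N^2 v_2 = 0 but N^1 v_2 ≠ 0; then v_{j-1} := N · v_j for j = 2, …, 2.

Pick v_2 = (0, 1, 0, 0)ᵀ.
Then v_1 = N · v_2 = (-1, 0, 0, -1)ᵀ.

Sanity check: (A − (6)·I) v_1 = (0, 0, 0, 0)ᵀ = 0. ✓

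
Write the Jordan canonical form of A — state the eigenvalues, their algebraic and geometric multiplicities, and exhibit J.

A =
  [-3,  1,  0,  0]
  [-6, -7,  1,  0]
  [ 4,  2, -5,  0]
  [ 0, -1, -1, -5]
J_3(-5) ⊕ J_1(-5)

The characteristic polynomial is
  det(x·I − A) = x^4 + 20*x^3 + 150*x^2 + 500*x + 625 = (x + 5)^4

Eigenvalues and multiplicities (the geometric multiplicity of λ is n − rank(A − λI), which equals the number of Jordan blocks for λ):
  λ = -5: algebraic multiplicity = 4, geometric multiplicity = 2

Determining the block sizes for each eigenvalue:
  λ = -5: with am = 4 and gm = 2, the partition is not yet determined (e.g. several partitions of 4 into 2 parts exist). Let N = A − (-5)·I. Computing rank(N^1) = 2, rank(N^2) = 1, rank(N^3) = 0; the number of blocks of size ≥ j is rank(N^{j−1}) − rank(N^j), giving [2, 1, 1]. So we have 1 block(s) of size 3, 1 block(s) of size 1 → block sizes [3, 1]

Assembling the blocks gives a Jordan form
J =
  [-5,  1,  0,  0]
  [ 0, -5,  1,  0]
  [ 0,  0, -5,  0]
  [ 0,  0,  0, -5]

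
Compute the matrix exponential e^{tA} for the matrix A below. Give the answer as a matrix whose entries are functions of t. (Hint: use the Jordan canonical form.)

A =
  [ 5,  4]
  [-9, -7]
e^{tA} =
  [6*t*exp(-t) + exp(-t), 4*t*exp(-t)]
  [-9*t*exp(-t), -6*t*exp(-t) + exp(-t)]

Strategy: write A = P · J · P⁻¹ where J is a Jordan canonical form, so e^{tA} = P · e^{tJ} · P⁻¹, and e^{tJ} can be computed block-by-block.

A has Jordan form
J =
  [-1,  1]
  [ 0, -1]
(up to reordering of blocks).

Per-block formulas:
  For a 2×2 Jordan block J_2(-1): exp(t · J_2(-1)) = e^(-1t)·(I + t·N), where N is the 2×2 nilpotent shift.

After assembling e^{tJ} and conjugating by P, we get:

e^{tA} =
  [6*t*exp(-t) + exp(-t), 4*t*exp(-t)]
  [-9*t*exp(-t), -6*t*exp(-t) + exp(-t)]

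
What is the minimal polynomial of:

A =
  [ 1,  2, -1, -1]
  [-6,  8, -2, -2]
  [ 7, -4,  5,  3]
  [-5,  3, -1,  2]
x^3 - 12*x^2 + 48*x - 64

The characteristic polynomial is χ_A(x) = (x - 4)^4, so the eigenvalues are known. The minimal polynomial is
  m_A(x) = Π_λ (x − λ)^{k_λ}
where k_λ is the size of the *largest* Jordan block for λ (equivalently, the smallest k with (A − λI)^k v = 0 for every generalised eigenvector v of λ).

  λ = 4: largest Jordan block has size 3, contributing (x − 4)^3

So m_A(x) = (x - 4)^3 = x^3 - 12*x^2 + 48*x - 64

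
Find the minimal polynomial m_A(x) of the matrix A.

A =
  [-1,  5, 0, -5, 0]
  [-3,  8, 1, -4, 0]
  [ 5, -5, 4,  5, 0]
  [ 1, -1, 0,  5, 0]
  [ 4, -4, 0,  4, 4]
x^3 - 12*x^2 + 48*x - 64

The characteristic polynomial is χ_A(x) = (x - 4)^5, so the eigenvalues are known. The minimal polynomial is
  m_A(x) = Π_λ (x − λ)^{k_λ}
where k_λ is the size of the *largest* Jordan block for λ (equivalently, the smallest k with (A − λI)^k v = 0 for every generalised eigenvector v of λ).

  λ = 4: largest Jordan block has size 3, contributing (x − 4)^3

So m_A(x) = (x - 4)^3 = x^3 - 12*x^2 + 48*x - 64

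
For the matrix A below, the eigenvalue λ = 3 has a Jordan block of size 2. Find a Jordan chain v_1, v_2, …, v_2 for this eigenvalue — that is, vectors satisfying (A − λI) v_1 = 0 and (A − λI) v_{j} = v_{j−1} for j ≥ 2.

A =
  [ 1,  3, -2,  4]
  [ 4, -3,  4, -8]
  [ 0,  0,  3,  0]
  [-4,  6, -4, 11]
A Jordan chain for λ = 3 of length 2:
v_1 = (-2, 4, 0, -4)ᵀ
v_2 = (1, 0, 0, 0)ᵀ

Let N = A − (3)·I. We want v_2 with N^2 v_2 = 0 but N^1 v_2 ≠ 0; then v_{j-1} := N · v_j for j = 2, …, 2.

Pick v_2 = (1, 0, 0, 0)ᵀ.
Then v_1 = N · v_2 = (-2, 4, 0, -4)ᵀ.

Sanity check: (A − (3)·I) v_1 = (0, 0, 0, 0)ᵀ = 0. ✓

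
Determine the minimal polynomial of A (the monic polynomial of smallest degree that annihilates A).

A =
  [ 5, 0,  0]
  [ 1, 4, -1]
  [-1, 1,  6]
x^2 - 10*x + 25

The characteristic polynomial is χ_A(x) = (x - 5)^3, so the eigenvalues are known. The minimal polynomial is
  m_A(x) = Π_λ (x − λ)^{k_λ}
where k_λ is the size of the *largest* Jordan block for λ (equivalently, the smallest k with (A − λI)^k v = 0 for every generalised eigenvector v of λ).

  λ = 5: largest Jordan block has size 2, contributing (x − 5)^2

So m_A(x) = (x - 5)^2 = x^2 - 10*x + 25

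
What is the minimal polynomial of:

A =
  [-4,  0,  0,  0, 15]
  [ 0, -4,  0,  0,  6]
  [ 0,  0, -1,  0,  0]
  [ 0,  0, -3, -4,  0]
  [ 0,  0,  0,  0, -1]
x^2 + 5*x + 4

The characteristic polynomial is χ_A(x) = (x + 1)^2*(x + 4)^3, so the eigenvalues are known. The minimal polynomial is
  m_A(x) = Π_λ (x − λ)^{k_λ}
where k_λ is the size of the *largest* Jordan block for λ (equivalently, the smallest k with (A − λI)^k v = 0 for every generalised eigenvector v of λ).

  λ = -4: largest Jordan block has size 1, contributing (x + 4)
  λ = -1: largest Jordan block has size 1, contributing (x + 1)

So m_A(x) = (x + 1)*(x + 4) = x^2 + 5*x + 4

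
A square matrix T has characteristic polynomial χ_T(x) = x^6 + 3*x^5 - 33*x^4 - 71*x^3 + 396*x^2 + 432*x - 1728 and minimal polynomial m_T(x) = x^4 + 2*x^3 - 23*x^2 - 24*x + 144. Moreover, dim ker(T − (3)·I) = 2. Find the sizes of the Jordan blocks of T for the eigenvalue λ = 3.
Block sizes for λ = 3: [2, 1]

Step 1 — from the characteristic polynomial, algebraic multiplicity of λ = 3 is 3. From dim ker(T − (3)·I) = 2, there are exactly 2 Jordan blocks for λ = 3.
Step 2 — from the minimal polynomial, the factor (x − 3)^2 tells us the largest block for λ = 3 has size 2.
Step 3 — with total size 3, 2 blocks, and largest block 2, the block sizes (in nonincreasing order) are [2, 1].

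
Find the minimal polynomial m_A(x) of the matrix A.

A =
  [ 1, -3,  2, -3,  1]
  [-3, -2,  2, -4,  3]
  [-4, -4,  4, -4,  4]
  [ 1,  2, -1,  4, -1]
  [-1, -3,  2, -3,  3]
x^3 - 6*x^2 + 12*x - 8

The characteristic polynomial is χ_A(x) = (x - 2)^5, so the eigenvalues are known. The minimal polynomial is
  m_A(x) = Π_λ (x − λ)^{k_λ}
where k_λ is the size of the *largest* Jordan block for λ (equivalently, the smallest k with (A − λI)^k v = 0 for every generalised eigenvector v of λ).

  λ = 2: largest Jordan block has size 3, contributing (x − 2)^3

So m_A(x) = (x - 2)^3 = x^3 - 6*x^2 + 12*x - 8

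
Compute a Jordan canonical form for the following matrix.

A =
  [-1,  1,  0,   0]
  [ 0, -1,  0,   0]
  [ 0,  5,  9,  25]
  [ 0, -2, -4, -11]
J_2(-1) ⊕ J_2(-1)

The characteristic polynomial is
  det(x·I − A) = x^4 + 4*x^3 + 6*x^2 + 4*x + 1 = (x + 1)^4

Eigenvalues and multiplicities (the geometric multiplicity of λ is n − rank(A − λI), which equals the number of Jordan blocks for λ):
  λ = -1: algebraic multiplicity = 4, geometric multiplicity = 2

Determining the block sizes for each eigenvalue:
  λ = -1: with am = 4 and gm = 2, the partition is not yet determined (e.g. several partitions of 4 into 2 parts exist). Let N = A − (-1)·I. Computing rank(N^1) = 2, rank(N^2) = 0; the number of blocks of size ≥ j is rank(N^{j−1}) − rank(N^j), giving [2, 2]. So we have 2 block(s) of size 2 → block sizes [2, 2]

Assembling the blocks gives a Jordan form
J =
  [-1,  1,  0,  0]
  [ 0, -1,  0,  0]
  [ 0,  0, -1,  1]
  [ 0,  0,  0, -1]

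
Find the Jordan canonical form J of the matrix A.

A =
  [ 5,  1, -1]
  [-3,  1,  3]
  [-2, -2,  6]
J_2(4) ⊕ J_1(4)

The characteristic polynomial is
  det(x·I − A) = x^3 - 12*x^2 + 48*x - 64 = (x - 4)^3

Eigenvalues and multiplicities (the geometric multiplicity of λ is n − rank(A − λI), which equals the number of Jordan blocks for λ):
  λ = 4: algebraic multiplicity = 3, geometric multiplicity = 2

Determining the block sizes for each eigenvalue:
  λ = 4: 2 blocks summing to 3 forces exactly one block of size 2 and the rest size 1 → block sizes [2, 1]

Assembling the blocks gives a Jordan form
J =
  [4, 1, 0]
  [0, 4, 0]
  [0, 0, 4]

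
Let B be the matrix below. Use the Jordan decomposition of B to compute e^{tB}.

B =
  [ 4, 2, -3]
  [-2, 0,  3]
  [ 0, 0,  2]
e^{tB} =
  [2*t*exp(2*t) + exp(2*t), 2*t*exp(2*t), -3*t*exp(2*t)]
  [-2*t*exp(2*t), -2*t*exp(2*t) + exp(2*t), 3*t*exp(2*t)]
  [0, 0, exp(2*t)]

Strategy: write B = P · J · P⁻¹ where J is a Jordan canonical form, so e^{tB} = P · e^{tJ} · P⁻¹, and e^{tJ} can be computed block-by-block.

B has Jordan form
J =
  [2, 1, 0]
  [0, 2, 0]
  [0, 0, 2]
(up to reordering of blocks).

Per-block formulas:
  For a 1×1 block at λ = 2: exp(t · [2]) = [e^(2t)].
  For a 2×2 Jordan block J_2(2): exp(t · J_2(2)) = e^(2t)·(I + t·N), where N is the 2×2 nilpotent shift.

After assembling e^{tJ} and conjugating by P, we get:

e^{tB} =
  [2*t*exp(2*t) + exp(2*t), 2*t*exp(2*t), -3*t*exp(2*t)]
  [-2*t*exp(2*t), -2*t*exp(2*t) + exp(2*t), 3*t*exp(2*t)]
  [0, 0, exp(2*t)]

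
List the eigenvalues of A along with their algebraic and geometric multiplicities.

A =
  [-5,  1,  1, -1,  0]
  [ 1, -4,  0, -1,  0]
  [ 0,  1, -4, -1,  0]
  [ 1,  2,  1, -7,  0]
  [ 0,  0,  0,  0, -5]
λ = -5: alg = 5, geom = 3

Step 1 — factor the characteristic polynomial to read off the algebraic multiplicities:
  χ_A(x) = (x + 5)^5

Step 2 — compute geometric multiplicities via the rank-nullity identity g(λ) = n − rank(A − λI):
  rank(A − (-5)·I) = 2, so dim ker(A − (-5)·I) = n − 2 = 3

Summary:
  λ = -5: algebraic multiplicity = 5, geometric multiplicity = 3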